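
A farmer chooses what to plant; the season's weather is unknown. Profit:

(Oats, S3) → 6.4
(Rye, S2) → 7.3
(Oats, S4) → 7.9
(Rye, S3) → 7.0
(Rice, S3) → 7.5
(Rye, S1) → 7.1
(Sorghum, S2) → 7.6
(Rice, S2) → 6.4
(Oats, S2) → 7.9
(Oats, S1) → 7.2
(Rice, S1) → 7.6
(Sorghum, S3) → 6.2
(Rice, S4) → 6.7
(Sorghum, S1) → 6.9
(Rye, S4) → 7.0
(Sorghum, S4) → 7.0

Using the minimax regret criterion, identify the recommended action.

Column bests: S1=7.6, S2=7.9, S3=7.5, S4=7.9.
Sorghum regrets: 0.7, 0.3, 1.3, 0.9 → max 1.3
Rice regrets: 0.0, 1.5, 0.0, 1.2 → max 1.5
Rye regrets: 0.5, 0.6, 0.5, 0.9 → max 0.9
Oats regrets: 0.4, 0.0, 1.1, 0.0 → max 1.1
Smallest max regret = 0.9 → Rye.

Rye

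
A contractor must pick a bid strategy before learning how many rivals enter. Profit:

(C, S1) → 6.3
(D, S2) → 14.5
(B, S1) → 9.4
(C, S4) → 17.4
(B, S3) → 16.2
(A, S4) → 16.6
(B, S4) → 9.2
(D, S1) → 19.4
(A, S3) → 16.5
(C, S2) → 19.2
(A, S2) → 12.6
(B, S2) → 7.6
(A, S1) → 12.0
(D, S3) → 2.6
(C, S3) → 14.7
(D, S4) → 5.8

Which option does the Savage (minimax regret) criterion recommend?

Column bests: S1=19.4, S2=19.2, S3=16.5, S4=17.4.
A regrets: 7.4, 6.6, 0.0, 0.8 → max 7.4
B regrets: 10.0, 11.6, 0.3, 8.2 → max 11.6
C regrets: 13.1, 0.0, 1.8, 0.0 → max 13.1
D regrets: 0.0, 4.7, 13.9, 11.6 → max 13.9
Smallest max regret = 7.4 → A.

A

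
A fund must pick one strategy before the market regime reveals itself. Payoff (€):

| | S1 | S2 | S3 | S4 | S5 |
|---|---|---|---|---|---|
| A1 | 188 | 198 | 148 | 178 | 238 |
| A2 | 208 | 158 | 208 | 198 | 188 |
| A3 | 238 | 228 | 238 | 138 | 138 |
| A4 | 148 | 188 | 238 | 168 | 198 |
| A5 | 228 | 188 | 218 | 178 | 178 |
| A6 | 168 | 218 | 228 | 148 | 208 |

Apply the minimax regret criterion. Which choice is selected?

A5

Column bests: S1=238, S2=228, S3=238, S4=198, S5=238.
A1 regrets: 50, 30, 90, 20, 0 → max 90
A2 regrets: 30, 70, 30, 0, 50 → max 70
A3 regrets: 0, 0, 0, 60, 100 → max 100
A4 regrets: 90, 40, 0, 30, 40 → max 90
A5 regrets: 10, 40, 20, 20, 60 → max 60
A6 regrets: 70, 10, 10, 50, 30 → max 70
Smallest max regret = 60 → A5.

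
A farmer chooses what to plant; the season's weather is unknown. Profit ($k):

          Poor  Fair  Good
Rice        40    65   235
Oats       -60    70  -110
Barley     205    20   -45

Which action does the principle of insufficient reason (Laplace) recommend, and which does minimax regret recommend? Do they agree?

laplace → Rice; minimax regret → Rice (agree)

Row averages: Rice=340/3, Oats=-100/3, Barley=60
Highest average = 340/3 → Rice.
Column bests: Poor=205, Fair=70, Good=235.
Rice regrets: 165, 5, 0 → max 165
Oats regrets: 265, 0, 345 → max 345
Barley regrets: 0, 50, 280 → max 280
Smallest max regret = 165 → Rice.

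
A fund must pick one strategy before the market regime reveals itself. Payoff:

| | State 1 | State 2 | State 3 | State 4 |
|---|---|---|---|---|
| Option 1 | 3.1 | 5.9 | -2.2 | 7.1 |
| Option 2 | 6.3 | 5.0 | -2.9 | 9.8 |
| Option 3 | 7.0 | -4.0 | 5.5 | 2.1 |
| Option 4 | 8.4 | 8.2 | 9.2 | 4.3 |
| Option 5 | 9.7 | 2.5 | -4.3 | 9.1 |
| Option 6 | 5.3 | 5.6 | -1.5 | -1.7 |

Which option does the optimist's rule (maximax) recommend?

Row maxima: Option 1=7.1, Option 2=9.8, Option 3=7.0, Option 4=9.2, Option 5=9.7, Option 6=5.6
Best best-case = 9.8 → Option 2.

Option 2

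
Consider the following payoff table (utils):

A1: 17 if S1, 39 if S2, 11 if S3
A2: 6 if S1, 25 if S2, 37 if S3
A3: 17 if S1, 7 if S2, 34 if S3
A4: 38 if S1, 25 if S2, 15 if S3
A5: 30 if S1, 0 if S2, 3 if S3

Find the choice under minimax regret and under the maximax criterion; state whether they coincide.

Column bests: S1=38, S2=39, S3=37.
A1 regrets: 21, 0, 26 → max 26
A2 regrets: 32, 14, 0 → max 32
A3 regrets: 21, 32, 3 → max 32
A4 regrets: 0, 14, 22 → max 22
A5 regrets: 8, 39, 34 → max 39
Smallest max regret = 22 → A4.
Row maxima: A1=39, A2=37, A3=34, A4=38, A5=30
Best best-case = 39 → A1.

minimax regret → A4; maximax → A1 (disagree)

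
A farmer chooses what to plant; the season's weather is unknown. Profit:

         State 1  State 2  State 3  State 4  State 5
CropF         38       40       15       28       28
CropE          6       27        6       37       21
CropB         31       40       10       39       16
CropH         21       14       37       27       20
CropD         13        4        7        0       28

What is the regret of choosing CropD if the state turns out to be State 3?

Best payoff under State 3 is 37.
Regret = 37 − 7 = 30.

30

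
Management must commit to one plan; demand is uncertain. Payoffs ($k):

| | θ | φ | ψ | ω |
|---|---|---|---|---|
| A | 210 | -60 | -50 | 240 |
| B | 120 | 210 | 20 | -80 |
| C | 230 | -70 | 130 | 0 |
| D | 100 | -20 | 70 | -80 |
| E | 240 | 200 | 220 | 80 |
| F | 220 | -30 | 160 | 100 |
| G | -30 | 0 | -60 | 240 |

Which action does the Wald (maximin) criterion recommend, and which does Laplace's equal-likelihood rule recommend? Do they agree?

Row minima: A=-60, B=-80, C=-70, D=-80, E=80, F=-30, G=-60
Best worst-case = 80 → E.
Row averages: A=85, B=67.5, C=72.5, D=17.5, E=185, F=112.5, G=37.5
Highest average = 185 → E.

maximin → E; laplace → E (agree)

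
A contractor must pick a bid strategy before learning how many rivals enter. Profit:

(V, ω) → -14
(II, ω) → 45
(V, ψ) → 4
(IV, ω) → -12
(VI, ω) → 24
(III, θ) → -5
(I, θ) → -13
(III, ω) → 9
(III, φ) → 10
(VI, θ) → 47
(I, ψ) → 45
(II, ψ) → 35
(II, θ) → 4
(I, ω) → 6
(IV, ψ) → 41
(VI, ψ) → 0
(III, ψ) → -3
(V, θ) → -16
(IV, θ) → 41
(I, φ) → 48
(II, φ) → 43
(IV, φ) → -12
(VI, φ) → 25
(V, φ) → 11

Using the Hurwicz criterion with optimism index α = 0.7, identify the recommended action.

VI

I: 0.7·48 + 0.3·(-13) = 29.7
II: 0.7·45 + 0.3·4 = 32.7
III: 0.7·10 + 0.3·(-5) = 5.5
IV: 0.7·41 + 0.3·(-12) = 25.1
V: 0.7·11 + 0.3·(-16) = 2.9
VI: 0.7·47 + 0.3·0 = 32.9
Highest Hurwicz score = 32.9 → VI.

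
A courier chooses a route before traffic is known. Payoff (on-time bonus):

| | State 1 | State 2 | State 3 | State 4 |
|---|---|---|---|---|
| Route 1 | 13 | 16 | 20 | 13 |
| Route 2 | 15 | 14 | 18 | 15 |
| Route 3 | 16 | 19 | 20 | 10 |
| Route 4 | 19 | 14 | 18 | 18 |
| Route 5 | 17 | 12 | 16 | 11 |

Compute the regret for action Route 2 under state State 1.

4

Best payoff under State 1 is 19.
Regret = 19 − 15 = 4.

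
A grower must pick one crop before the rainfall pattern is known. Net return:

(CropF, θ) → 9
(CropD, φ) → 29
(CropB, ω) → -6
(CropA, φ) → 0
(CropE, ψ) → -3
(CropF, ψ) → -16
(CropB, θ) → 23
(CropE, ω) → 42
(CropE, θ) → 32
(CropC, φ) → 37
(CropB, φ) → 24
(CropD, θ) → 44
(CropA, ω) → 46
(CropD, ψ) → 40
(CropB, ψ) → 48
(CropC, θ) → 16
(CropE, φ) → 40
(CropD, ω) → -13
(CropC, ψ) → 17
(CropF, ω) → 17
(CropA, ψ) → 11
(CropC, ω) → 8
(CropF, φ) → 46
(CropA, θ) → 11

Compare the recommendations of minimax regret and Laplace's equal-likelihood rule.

Column bests: θ=44, φ=46, ψ=48, ω=46.
CropD regrets: 0, 17, 8, 59 → max 59
CropF regrets: 35, 0, 64, 29 → max 64
CropA regrets: 33, 46, 37, 0 → max 46
CropE regrets: 12, 6, 51, 4 → max 51
CropB regrets: 21, 22, 0, 52 → max 52
CropC regrets: 28, 9, 31, 38 → max 38
Smallest max regret = 38 → CropC.
Row averages: CropD=25, CropF=14, CropA=17, CropE=27.75, CropB=22.25, CropC=19.5
Highest average = 27.75 → CropE.

minimax regret → CropC; laplace → CropE (disagree)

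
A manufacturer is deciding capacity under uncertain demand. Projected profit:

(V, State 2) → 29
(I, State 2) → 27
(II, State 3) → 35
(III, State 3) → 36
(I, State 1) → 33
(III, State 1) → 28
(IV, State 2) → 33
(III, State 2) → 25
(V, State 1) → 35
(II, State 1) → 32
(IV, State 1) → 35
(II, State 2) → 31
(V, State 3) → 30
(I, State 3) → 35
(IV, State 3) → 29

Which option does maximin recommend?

II

Row minima: I=27, II=31, III=25, IV=29, V=29
Best worst-case = 31 → II.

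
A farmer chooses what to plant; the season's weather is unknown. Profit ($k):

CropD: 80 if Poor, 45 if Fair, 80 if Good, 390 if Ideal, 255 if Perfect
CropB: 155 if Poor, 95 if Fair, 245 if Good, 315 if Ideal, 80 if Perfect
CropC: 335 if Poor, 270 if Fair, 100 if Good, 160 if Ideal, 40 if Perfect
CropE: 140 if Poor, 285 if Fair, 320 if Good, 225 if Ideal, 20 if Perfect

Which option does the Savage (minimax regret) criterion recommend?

Column bests: Poor=335, Fair=285, Good=320, Ideal=390, Perfect=255.
CropD regrets: 255, 240, 240, 0, 0 → max 255
CropB regrets: 180, 190, 75, 75, 175 → max 190
CropC regrets: 0, 15, 220, 230, 215 → max 230
CropE regrets: 195, 0, 0, 165, 235 → max 235
Smallest max regret = 190 → CropB.

CropB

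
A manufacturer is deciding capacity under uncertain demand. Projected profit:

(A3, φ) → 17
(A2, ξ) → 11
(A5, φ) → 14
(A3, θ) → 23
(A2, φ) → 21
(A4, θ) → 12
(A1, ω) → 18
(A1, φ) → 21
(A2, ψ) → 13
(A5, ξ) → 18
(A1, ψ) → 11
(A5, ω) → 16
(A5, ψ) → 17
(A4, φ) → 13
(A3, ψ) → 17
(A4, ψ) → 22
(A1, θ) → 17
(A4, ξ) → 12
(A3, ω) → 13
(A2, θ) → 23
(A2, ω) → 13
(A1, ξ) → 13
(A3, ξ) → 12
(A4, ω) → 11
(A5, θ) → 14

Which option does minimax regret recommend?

Column bests: θ=23, φ=21, ψ=22, ω=18, ξ=18.
A1 regrets: 6, 0, 11, 0, 5 → max 11
A2 regrets: 0, 0, 9, 5, 7 → max 9
A3 regrets: 0, 4, 5, 5, 6 → max 6
A4 regrets: 11, 8, 0, 7, 6 → max 11
A5 regrets: 9, 7, 5, 2, 0 → max 9
Smallest max regret = 6 → A3.

A3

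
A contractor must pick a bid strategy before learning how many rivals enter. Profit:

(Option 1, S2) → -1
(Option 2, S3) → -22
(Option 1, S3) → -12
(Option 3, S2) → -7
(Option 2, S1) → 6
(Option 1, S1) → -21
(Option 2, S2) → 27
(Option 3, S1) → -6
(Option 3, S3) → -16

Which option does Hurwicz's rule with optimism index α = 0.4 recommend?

Option 2

Option 1: 0.4·(-1) + 0.6·(-21) = -13
Option 2: 0.4·27 + 0.6·(-22) = -2.4
Option 3: 0.4·(-6) + 0.6·(-16) = -12
Highest Hurwicz score = -2.4 → Option 2.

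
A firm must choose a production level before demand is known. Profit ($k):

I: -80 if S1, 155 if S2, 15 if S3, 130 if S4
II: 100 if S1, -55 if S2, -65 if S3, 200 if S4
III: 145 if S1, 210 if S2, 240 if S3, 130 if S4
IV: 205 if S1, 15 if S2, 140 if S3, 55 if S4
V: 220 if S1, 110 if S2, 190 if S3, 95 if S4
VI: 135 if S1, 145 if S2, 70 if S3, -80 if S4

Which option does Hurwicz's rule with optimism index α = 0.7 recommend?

I: 0.7·155 + 0.3·(-80) = 84.5
II: 0.7·200 + 0.3·(-65) = 120.5
III: 0.7·240 + 0.3·130 = 207
IV: 0.7·205 + 0.3·15 = 148
V: 0.7·220 + 0.3·95 = 182.5
VI: 0.7·145 + 0.3·(-80) = 77.5
Highest Hurwicz score = 207 → III.

III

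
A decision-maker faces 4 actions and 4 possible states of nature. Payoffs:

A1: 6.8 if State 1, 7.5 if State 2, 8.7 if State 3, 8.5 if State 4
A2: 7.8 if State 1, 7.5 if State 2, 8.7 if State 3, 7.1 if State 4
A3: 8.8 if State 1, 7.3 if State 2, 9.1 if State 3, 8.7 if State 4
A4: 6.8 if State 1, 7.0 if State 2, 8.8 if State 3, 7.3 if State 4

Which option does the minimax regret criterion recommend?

Column bests: State 1=8.8, State 2=7.5, State 3=9.1, State 4=8.7.
A1 regrets: 2.0, 0.0, 0.4, 0.2 → max 2.0
A2 regrets: 1.0, 0.0, 0.4, 1.6 → max 1.6
A3 regrets: 0.0, 0.2, 0.0, 0.0 → max 0.2
A4 regrets: 2.0, 0.5, 0.3, 1.4 → max 2.0
Smallest max regret = 0.2 → A3.

A3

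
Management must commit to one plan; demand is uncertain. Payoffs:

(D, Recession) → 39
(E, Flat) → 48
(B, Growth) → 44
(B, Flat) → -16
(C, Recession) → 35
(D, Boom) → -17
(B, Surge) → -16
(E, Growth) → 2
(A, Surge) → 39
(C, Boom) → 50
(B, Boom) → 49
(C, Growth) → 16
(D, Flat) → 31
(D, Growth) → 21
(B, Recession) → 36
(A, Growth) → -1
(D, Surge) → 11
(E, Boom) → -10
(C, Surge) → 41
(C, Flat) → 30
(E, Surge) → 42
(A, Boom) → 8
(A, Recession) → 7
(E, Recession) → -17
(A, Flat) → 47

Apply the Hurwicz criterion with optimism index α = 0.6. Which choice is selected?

A: 0.6·47 + 0.4·(-1) = 27.8
B: 0.6·49 + 0.4·(-16) = 23
C: 0.6·50 + 0.4·16 = 36.4
D: 0.6·39 + 0.4·(-17) = 16.6
E: 0.6·48 + 0.4·(-17) = 22
Highest Hurwicz score = 36.4 → C.

C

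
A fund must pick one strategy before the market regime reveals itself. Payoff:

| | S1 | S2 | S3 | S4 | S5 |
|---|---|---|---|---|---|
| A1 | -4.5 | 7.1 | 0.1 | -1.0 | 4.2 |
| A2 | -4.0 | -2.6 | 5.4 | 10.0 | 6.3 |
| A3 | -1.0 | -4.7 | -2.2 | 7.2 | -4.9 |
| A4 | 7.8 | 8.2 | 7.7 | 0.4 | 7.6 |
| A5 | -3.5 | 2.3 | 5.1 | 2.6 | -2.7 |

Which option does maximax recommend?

Row maxima: A1=7.1, A2=10.0, A3=7.2, A4=8.2, A5=5.1
Best best-case = 10.0 → A2.

A2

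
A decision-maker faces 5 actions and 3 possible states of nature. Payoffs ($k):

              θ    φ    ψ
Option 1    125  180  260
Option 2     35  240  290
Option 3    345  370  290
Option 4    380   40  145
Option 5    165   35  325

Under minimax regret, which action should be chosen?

Option 3

Column bests: θ=380, φ=370, ψ=325.
Option 1 regrets: 255, 190, 65 → max 255
Option 2 regrets: 345, 130, 35 → max 345
Option 3 regrets: 35, 0, 35 → max 35
Option 4 regrets: 0, 330, 180 → max 330
Option 5 regrets: 215, 335, 0 → max 335
Smallest max regret = 35 → Option 3.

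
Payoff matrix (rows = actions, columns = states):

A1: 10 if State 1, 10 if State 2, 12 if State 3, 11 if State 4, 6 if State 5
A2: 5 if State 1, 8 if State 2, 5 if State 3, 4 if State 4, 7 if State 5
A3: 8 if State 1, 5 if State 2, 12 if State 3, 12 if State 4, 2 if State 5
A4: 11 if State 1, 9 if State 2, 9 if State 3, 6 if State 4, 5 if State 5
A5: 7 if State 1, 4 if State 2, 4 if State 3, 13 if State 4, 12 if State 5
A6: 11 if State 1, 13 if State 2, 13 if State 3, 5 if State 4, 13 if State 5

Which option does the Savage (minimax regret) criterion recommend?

Column bests: State 1=11, State 2=13, State 3=13, State 4=13, State 5=13.
A1 regrets: 1, 3, 1, 2, 7 → max 7
A2 regrets: 6, 5, 8, 9, 6 → max 9
A3 regrets: 3, 8, 1, 1, 11 → max 11
A4 regrets: 0, 4, 4, 7, 8 → max 8
A5 regrets: 4, 9, 9, 0, 1 → max 9
A6 regrets: 0, 0, 0, 8, 0 → max 8
Smallest max regret = 7 → A1.

A1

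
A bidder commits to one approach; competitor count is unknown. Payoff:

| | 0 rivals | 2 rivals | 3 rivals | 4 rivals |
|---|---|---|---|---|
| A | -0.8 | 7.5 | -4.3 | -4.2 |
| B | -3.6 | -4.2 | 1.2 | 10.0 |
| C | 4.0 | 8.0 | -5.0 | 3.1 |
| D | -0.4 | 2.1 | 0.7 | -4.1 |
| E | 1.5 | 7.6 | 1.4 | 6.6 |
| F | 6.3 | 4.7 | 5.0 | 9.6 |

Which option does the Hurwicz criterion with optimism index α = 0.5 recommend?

A: 0.5·7.5 + 0.5·(-4.3) = 1.6
B: 0.5·10.0 + 0.5·(-4.2) = 2.9
C: 0.5·8.0 + 0.5·(-5.0) = 1.5
D: 0.5·2.1 + 0.5·(-4.1) = -1
E: 0.5·7.6 + 0.5·1.4 = 4.5
F: 0.5·9.6 + 0.5·4.7 = 7.15
Highest Hurwicz score = 7.15 → F.

F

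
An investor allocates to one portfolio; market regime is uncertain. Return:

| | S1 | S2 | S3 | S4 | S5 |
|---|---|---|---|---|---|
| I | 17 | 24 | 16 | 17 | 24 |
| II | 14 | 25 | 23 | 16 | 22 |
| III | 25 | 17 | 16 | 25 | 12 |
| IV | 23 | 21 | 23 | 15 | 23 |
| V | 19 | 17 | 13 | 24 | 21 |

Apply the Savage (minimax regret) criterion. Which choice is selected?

I

Column bests: S1=25, S2=25, S3=23, S4=25, S5=24.
I regrets: 8, 1, 7, 8, 0 → max 8
II regrets: 11, 0, 0, 9, 2 → max 11
III regrets: 0, 8, 7, 0, 12 → max 12
IV regrets: 2, 4, 0, 10, 1 → max 10
V regrets: 6, 8, 10, 1, 3 → max 10
Smallest max regret = 8 → I.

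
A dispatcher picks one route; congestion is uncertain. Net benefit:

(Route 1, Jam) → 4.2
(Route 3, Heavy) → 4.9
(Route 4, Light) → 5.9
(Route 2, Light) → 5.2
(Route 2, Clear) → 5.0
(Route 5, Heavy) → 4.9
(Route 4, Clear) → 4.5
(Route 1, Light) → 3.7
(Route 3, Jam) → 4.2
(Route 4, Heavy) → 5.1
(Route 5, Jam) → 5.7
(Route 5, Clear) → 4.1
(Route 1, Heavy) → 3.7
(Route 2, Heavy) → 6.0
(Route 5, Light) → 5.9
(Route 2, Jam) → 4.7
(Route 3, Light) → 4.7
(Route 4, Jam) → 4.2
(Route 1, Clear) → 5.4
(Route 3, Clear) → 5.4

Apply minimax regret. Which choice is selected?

Route 2

Column bests: Clear=5.4, Light=5.9, Heavy=6.0, Jam=5.7.
Route 1 regrets: 0.0, 2.2, 2.3, 1.5 → max 2.3
Route 2 regrets: 0.4, 0.7, 0.0, 1.0 → max 1.0
Route 3 regrets: 0.0, 1.2, 1.1, 1.5 → max 1.5
Route 4 regrets: 0.9, 0.0, 0.9, 1.5 → max 1.5
Route 5 regrets: 1.3, 0.0, 1.1, 0.0 → max 1.3
Smallest max regret = 1.0 → Route 2.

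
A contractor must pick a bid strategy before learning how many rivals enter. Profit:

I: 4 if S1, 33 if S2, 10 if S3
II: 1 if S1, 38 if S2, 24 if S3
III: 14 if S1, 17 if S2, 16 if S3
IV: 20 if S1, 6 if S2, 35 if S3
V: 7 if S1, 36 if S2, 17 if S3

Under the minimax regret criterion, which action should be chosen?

V

Column bests: S1=20, S2=38, S3=35.
I regrets: 16, 5, 25 → max 25
II regrets: 19, 0, 11 → max 19
III regrets: 6, 21, 19 → max 21
IV regrets: 0, 32, 0 → max 32
V regrets: 13, 2, 18 → max 18
Smallest max regret = 18 → V.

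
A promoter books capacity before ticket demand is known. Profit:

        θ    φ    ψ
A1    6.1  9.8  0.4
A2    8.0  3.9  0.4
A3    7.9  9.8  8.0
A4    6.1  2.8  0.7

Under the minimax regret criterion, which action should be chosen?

Column bests: θ=8.0, φ=9.8, ψ=8.0.
A1 regrets: 1.9, 0.0, 7.6 → max 7.6
A2 regrets: 0.0, 5.9, 7.6 → max 7.6
A3 regrets: 0.1, 0.0, 0.0 → max 0.1
A4 regrets: 1.9, 7.0, 7.3 → max 7.3
Smallest max regret = 0.1 → A3.

A3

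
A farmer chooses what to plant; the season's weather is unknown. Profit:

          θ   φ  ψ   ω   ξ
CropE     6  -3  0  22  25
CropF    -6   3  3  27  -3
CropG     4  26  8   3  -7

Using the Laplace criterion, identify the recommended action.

Row averages: CropE=10, CropF=4.8, CropG=6.8
Highest average = 10 → CropE.

CropE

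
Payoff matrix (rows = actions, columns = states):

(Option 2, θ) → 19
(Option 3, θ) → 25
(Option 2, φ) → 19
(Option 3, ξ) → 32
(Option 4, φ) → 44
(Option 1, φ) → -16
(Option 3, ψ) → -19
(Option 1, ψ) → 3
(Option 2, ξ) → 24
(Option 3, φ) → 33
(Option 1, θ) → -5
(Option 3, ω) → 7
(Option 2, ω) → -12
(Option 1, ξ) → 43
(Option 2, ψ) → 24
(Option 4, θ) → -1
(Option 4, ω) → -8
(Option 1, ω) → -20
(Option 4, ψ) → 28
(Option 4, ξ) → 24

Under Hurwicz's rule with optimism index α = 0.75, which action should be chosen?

Option 4

Option 1: 0.75·43 + 0.25·(-20) = 27.25
Option 2: 0.75·24 + 0.25·(-12) = 15
Option 3: 0.75·33 + 0.25·(-19) = 20
Option 4: 0.75·44 + 0.25·(-8) = 31
Highest Hurwicz score = 31 → Option 4.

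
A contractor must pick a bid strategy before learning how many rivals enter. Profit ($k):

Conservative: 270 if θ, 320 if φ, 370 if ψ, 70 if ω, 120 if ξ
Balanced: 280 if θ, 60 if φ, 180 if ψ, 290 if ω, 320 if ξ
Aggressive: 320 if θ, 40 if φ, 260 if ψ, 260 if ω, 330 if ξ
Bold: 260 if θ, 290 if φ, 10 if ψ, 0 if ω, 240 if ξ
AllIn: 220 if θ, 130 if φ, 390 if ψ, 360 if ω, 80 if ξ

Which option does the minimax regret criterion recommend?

Column bests: θ=320, φ=320, ψ=390, ω=360, ξ=330.
Conservative regrets: 50, 0, 20, 290, 210 → max 290
Balanced regrets: 40, 260, 210, 70, 10 → max 260
Aggressive regrets: 0, 280, 130, 100, 0 → max 280
Bold regrets: 60, 30, 380, 360, 90 → max 380
AllIn regrets: 100, 190, 0, 0, 250 → max 250
Smallest max regret = 250 → AllIn.

AllIn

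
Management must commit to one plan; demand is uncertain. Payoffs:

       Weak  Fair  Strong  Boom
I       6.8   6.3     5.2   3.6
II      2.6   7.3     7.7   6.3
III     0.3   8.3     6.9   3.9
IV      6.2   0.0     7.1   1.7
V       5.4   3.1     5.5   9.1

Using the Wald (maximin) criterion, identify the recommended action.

Row minima: I=3.6, II=2.6, III=0.3, IV=0.0, V=3.1
Best worst-case = 3.6 → I.

I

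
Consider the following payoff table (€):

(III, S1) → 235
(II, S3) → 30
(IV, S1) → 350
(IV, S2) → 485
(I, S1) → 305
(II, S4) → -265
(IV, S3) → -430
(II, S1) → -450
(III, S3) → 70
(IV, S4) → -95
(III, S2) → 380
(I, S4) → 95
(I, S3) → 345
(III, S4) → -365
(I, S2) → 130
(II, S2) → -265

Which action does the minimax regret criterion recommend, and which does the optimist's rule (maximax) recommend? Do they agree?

minimax regret → I; maximax → IV (disagree)

Column bests: S1=350, S2=485, S3=345, S4=95.
I regrets: 45, 355, 0, 0 → max 355
II regrets: 800, 750, 315, 360 → max 800
III regrets: 115, 105, 275, 460 → max 460
IV regrets: 0, 0, 775, 190 → max 775
Smallest max regret = 355 → I.
Row maxima: I=345, II=30, III=380, IV=485
Best best-case = 485 → IV.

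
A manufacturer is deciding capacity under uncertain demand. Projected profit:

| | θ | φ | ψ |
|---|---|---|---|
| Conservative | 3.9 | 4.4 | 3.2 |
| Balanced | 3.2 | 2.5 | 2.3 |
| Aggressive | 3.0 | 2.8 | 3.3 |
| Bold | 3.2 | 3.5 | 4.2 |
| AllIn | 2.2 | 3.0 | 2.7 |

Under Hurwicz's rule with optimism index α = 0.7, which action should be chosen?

Conservative: 0.7·4.4 + 0.3·3.2 = 4.04
Balanced: 0.7·3.2 + 0.3·2.3 = 2.93
Aggressive: 0.7·3.3 + 0.3·2.8 = 3.15
Bold: 0.7·4.2 + 0.3·3.2 = 3.9
AllIn: 0.7·3.0 + 0.3·2.2 = 2.76
Highest Hurwicz score = 4.04 → Conservative.

Conservative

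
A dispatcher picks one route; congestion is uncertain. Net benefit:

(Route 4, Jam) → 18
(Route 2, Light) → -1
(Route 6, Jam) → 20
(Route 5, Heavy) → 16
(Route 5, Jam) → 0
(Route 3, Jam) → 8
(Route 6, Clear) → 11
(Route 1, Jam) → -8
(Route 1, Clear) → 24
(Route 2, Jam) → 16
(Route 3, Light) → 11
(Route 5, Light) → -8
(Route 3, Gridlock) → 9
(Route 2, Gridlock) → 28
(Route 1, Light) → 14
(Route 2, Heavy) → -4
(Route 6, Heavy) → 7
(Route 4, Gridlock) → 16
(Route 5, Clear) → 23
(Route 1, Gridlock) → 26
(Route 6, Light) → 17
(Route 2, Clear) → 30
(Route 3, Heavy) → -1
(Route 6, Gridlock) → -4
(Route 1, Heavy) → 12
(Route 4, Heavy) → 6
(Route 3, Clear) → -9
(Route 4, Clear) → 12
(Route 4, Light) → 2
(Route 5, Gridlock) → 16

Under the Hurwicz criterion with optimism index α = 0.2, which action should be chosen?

Route 1: 0.2·26 + 0.8·(-8) = -1.2
Route 2: 0.2·30 + 0.8·(-4) = 2.8
Route 3: 0.2·11 + 0.8·(-9) = -5
Route 4: 0.2·18 + 0.8·2 = 5.2
Route 5: 0.2·23 + 0.8·(-8) = -1.8
Route 6: 0.2·20 + 0.8·(-4) = 0.8
Highest Hurwicz score = 5.2 → Route 4.

Route 4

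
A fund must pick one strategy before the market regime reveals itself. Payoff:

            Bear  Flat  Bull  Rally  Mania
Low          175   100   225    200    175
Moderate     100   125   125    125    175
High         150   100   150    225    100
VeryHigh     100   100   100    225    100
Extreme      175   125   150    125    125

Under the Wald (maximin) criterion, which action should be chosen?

Row minima: Low=100, Moderate=100, High=100, VeryHigh=100, Extreme=125
Best worst-case = 125 → Extreme.

Extreme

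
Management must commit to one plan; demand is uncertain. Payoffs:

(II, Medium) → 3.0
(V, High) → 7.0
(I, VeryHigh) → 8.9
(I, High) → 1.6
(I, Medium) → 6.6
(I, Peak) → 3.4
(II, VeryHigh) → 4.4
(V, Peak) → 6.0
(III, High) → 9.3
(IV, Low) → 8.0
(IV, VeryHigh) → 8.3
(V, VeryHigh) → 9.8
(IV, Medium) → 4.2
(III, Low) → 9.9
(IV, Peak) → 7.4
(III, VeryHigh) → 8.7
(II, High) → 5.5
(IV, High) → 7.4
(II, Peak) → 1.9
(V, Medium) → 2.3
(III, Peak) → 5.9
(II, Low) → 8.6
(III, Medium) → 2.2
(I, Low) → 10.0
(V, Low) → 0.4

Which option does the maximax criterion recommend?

I

Row maxima: I=10.0, II=8.6, III=9.9, IV=8.3, V=9.8
Best best-case = 10.0 → I.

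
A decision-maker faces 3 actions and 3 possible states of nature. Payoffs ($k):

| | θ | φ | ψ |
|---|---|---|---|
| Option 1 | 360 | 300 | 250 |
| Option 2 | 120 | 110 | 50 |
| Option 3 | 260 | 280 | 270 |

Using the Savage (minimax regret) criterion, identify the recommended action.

Option 1

Column bests: θ=360, φ=300, ψ=270.
Option 1 regrets: 0, 0, 20 → max 20
Option 2 regrets: 240, 190, 220 → max 240
Option 3 regrets: 100, 20, 0 → max 100
Smallest max regret = 20 → Option 1.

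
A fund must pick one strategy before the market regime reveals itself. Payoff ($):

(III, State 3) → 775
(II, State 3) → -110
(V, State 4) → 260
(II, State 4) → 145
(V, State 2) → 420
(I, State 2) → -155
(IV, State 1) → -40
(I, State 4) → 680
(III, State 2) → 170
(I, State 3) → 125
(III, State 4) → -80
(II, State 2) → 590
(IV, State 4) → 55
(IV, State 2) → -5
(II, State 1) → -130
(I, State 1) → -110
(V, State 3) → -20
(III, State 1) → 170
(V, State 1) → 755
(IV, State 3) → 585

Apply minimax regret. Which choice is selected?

Column bests: State 1=755, State 2=590, State 3=775, State 4=680.
I regrets: 865, 745, 650, 0 → max 865
II regrets: 885, 0, 885, 535 → max 885
III regrets: 585, 420, 0, 760 → max 760
IV regrets: 795, 595, 190, 625 → max 795
V regrets: 0, 170, 795, 420 → max 795
Smallest max regret = 760 → III.

III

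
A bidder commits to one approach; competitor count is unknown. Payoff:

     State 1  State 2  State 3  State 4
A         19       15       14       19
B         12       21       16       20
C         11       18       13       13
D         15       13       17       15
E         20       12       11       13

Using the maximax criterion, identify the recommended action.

B

Row maxima: A=19, B=21, C=18, D=17, E=20
Best best-case = 21 → B.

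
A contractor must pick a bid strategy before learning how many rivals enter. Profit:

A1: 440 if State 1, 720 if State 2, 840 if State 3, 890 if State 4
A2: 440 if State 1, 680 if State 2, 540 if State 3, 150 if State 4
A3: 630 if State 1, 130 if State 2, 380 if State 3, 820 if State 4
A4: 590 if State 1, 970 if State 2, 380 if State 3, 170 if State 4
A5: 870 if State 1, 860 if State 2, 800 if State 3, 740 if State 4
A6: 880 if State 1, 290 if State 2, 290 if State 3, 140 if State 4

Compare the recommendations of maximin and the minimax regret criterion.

Row minima: A1=440, A2=150, A3=130, A4=170, A5=740, A6=140
Best worst-case = 740 → A5.
Column bests: State 1=880, State 2=970, State 3=840, State 4=890.
A1 regrets: 440, 250, 0, 0 → max 440
A2 regrets: 440, 290, 300, 740 → max 740
A3 regrets: 250, 840, 460, 70 → max 840
A4 regrets: 290, 0, 460, 720 → max 720
A5 regrets: 10, 110, 40, 150 → max 150
A6 regrets: 0, 680, 550, 750 → max 750
Smallest max regret = 150 → A5.

maximin → A5; minimax regret → A5 (agree)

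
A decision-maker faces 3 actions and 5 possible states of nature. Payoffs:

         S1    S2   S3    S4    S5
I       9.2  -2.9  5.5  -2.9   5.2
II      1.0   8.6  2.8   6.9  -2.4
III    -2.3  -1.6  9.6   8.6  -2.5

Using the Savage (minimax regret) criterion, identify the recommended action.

Column bests: S1=9.2, S2=8.6, S3=9.6, S4=8.6, S5=5.2.
I regrets: 0.0, 11.5, 4.1, 11.5, 0.0 → max 11.5
II regrets: 8.2, 0.0, 6.8, 1.7, 7.6 → max 8.2
III regrets: 11.5, 10.2, 0.0, 0.0, 7.7 → max 11.5
Smallest max regret = 8.2 → II.

II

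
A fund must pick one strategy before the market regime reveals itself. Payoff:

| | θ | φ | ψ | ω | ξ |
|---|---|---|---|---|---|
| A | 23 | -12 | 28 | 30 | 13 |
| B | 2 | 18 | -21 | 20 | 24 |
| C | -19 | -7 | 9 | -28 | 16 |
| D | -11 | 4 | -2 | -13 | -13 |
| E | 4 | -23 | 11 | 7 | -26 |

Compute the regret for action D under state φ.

14

Best payoff under φ is 18.
Regret = 18 − 4 = 14.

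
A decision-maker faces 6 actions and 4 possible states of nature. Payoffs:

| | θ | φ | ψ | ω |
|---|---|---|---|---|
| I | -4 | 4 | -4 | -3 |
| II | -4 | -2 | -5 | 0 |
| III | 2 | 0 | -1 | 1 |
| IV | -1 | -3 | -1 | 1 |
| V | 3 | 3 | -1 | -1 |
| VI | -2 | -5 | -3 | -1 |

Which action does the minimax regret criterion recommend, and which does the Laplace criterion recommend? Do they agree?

Column bests: θ=3, φ=4, ψ=-1, ω=1.
I regrets: 7, 0, 3, 4 → max 7
II regrets: 7, 6, 4, 1 → max 7
III regrets: 1, 4, 0, 0 → max 4
IV regrets: 4, 7, 0, 0 → max 7
V regrets: 0, 1, 0, 2 → max 2
VI regrets: 5, 9, 2, 2 → max 9
Smallest max regret = 2 → V.
Row averages: I=-1.75, II=-2.75, III=0.5, IV=-1, V=1, VI=-2.75
Highest average = 1 → V.

minimax regret → V; laplace → V (agree)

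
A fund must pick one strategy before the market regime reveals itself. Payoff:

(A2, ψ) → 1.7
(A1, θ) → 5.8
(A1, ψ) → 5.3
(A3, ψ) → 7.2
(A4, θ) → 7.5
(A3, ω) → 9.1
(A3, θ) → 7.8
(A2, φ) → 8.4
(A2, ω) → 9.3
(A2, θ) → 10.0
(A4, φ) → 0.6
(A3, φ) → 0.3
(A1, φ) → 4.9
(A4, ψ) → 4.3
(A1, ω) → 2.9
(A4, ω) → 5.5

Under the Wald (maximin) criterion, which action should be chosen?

A1

Row minima: A1=2.9, A2=1.7, A3=0.3, A4=0.6
Best worst-case = 2.9 → A1.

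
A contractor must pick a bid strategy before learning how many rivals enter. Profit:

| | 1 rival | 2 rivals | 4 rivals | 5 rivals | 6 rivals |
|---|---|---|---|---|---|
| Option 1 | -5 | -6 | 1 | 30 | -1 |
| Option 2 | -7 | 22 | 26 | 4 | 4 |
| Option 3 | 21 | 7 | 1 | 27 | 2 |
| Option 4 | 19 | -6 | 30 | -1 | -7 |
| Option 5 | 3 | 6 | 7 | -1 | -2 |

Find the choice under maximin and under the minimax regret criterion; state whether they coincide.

maximin → Option 3; minimax regret → Option 2 (disagree)

Row minima: Option 1=-6, Option 2=-7, Option 3=1, Option 4=-7, Option 5=-2
Best worst-case = 1 → Option 3.
Column bests: 1 rival=21, 2 rivals=22, 4 rivals=30, 5 rivals=30, 6 rivals=4.
Option 1 regrets: 26, 28, 29, 0, 5 → max 29
Option 2 regrets: 28, 0, 4, 26, 0 → max 28
Option 3 regrets: 0, 15, 29, 3, 2 → max 29
Option 4 regrets: 2, 28, 0, 31, 11 → max 31
Option 5 regrets: 18, 16, 23, 31, 6 → max 31
Smallest max regret = 28 → Option 2.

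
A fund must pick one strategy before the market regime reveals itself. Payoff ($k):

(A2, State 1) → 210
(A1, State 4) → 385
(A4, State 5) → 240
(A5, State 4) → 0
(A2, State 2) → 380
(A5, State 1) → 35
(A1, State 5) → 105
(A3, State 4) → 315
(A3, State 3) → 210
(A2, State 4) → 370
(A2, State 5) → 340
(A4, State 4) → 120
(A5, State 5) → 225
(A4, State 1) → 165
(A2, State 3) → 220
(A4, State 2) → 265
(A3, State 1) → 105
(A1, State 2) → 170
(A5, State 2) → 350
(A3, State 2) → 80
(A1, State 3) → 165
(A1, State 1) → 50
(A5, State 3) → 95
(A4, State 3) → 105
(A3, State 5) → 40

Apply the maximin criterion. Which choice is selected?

A2

Row minima: A1=50, A2=210, A3=40, A4=105, A5=0
Best worst-case = 210 → A2.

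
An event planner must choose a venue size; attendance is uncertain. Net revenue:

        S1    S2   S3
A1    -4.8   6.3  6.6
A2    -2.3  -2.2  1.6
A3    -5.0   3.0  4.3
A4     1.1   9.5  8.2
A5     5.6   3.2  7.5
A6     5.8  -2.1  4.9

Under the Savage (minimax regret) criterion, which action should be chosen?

Column bests: S1=5.8, S2=9.5, S3=8.2.
A1 regrets: 10.6, 3.2, 1.6 → max 10.6
A2 regrets: 8.1, 11.7, 6.6 → max 11.7
A3 regrets: 10.8, 6.5, 3.9 → max 10.8
A4 regrets: 4.7, 0.0, 0.0 → max 4.7
A5 regrets: 0.2, 6.3, 0.7 → max 6.3
A6 regrets: 0.0, 11.6, 3.3 → max 11.6
Smallest max regret = 4.7 → A4.

A4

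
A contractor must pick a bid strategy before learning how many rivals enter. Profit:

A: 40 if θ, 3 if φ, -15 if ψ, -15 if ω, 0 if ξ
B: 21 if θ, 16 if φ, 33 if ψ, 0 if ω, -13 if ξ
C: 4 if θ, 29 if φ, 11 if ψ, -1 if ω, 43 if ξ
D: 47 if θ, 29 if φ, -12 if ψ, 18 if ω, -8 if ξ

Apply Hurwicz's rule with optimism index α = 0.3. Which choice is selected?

C

A: 0.3·40 + 0.7·(-15) = 1.5
B: 0.3·33 + 0.7·(-13) = 0.8
C: 0.3·43 + 0.7·(-1) = 12.2
D: 0.3·47 + 0.7·(-12) = 5.7
Highest Hurwicz score = 12.2 → C.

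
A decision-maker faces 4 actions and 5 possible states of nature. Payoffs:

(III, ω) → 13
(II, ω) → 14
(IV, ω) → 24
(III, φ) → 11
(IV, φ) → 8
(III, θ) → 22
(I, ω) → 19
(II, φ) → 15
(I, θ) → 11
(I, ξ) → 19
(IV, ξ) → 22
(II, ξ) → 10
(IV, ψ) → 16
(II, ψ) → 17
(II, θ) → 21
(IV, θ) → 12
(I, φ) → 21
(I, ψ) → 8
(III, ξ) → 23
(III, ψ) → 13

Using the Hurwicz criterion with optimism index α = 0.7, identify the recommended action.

III

I: 0.7·21 + 0.3·8 = 17.1
II: 0.7·21 + 0.3·10 = 17.7
III: 0.7·23 + 0.3·11 = 19.4
IV: 0.7·24 + 0.3·8 = 19.2
Highest Hurwicz score = 19.4 → III.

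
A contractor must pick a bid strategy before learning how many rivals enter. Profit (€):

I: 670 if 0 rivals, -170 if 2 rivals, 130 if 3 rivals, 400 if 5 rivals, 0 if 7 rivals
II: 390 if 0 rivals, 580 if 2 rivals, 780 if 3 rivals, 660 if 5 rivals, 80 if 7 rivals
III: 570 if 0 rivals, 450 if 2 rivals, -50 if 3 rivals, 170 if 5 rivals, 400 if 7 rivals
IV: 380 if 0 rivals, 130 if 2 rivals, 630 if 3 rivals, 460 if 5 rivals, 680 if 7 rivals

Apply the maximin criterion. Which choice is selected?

Row minima: I=-170, II=80, III=-50, IV=130
Best worst-case = 130 → IV.

IV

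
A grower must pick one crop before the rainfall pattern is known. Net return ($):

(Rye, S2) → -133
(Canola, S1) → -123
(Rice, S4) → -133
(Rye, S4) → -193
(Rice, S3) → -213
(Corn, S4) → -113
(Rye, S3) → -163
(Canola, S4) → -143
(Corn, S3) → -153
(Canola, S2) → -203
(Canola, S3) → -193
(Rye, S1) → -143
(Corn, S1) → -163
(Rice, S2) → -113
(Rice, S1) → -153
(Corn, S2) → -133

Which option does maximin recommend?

Corn

Row minima: Corn=-163, Canola=-203, Rye=-193, Rice=-213
Best worst-case = -163 → Corn.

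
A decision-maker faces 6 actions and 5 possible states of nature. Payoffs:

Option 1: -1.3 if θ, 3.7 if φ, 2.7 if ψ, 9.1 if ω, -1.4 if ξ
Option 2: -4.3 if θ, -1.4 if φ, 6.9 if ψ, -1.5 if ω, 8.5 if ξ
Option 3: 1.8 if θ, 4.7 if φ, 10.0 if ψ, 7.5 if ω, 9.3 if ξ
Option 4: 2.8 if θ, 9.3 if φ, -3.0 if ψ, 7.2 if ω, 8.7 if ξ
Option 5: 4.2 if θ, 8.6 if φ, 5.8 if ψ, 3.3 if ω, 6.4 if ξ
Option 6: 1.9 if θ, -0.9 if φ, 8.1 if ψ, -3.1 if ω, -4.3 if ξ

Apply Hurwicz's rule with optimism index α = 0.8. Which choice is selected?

Option 1: 0.8·9.1 + 0.2·(-1.4) = 7
Option 2: 0.8·8.5 + 0.2·(-4.3) = 5.94
Option 3: 0.8·10.0 + 0.2·1.8 = 8.36
Option 4: 0.8·9.3 + 0.2·(-3.0) = 6.84
Option 5: 0.8·8.6 + 0.2·3.3 = 7.54
Option 6: 0.8·8.1 + 0.2·(-4.3) = 5.62
Highest Hurwicz score = 8.36 → Option 3.

Option 3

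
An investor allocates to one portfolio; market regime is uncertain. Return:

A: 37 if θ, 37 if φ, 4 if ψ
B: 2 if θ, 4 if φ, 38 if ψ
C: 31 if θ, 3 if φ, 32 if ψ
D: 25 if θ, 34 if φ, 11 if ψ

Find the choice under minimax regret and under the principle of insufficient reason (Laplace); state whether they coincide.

Column bests: θ=37, φ=37, ψ=38.
A regrets: 0, 0, 34 → max 34
B regrets: 35, 33, 0 → max 35
C regrets: 6, 34, 6 → max 34
D regrets: 12, 3, 27 → max 27
Smallest max regret = 27 → D.
Row averages: A=26, B=44/3, C=22, D=70/3
Highest average = 26 → A.

minimax regret → D; laplace → A (disagree)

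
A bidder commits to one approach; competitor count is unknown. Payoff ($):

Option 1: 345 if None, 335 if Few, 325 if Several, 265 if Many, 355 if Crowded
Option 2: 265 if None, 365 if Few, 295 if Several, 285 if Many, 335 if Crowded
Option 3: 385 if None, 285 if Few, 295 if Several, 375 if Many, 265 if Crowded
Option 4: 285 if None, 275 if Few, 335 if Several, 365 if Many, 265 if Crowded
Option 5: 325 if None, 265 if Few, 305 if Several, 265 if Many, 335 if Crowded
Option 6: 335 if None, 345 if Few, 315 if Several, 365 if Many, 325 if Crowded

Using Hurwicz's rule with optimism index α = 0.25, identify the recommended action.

Option 1: 0.25·355 + 0.75·265 = 287.5
Option 2: 0.25·365 + 0.75·265 = 290
Option 3: 0.25·385 + 0.75·265 = 295
Option 4: 0.25·365 + 0.75·265 = 290
Option 5: 0.25·335 + 0.75·265 = 282.5
Option 6: 0.25·365 + 0.75·315 = 327.5
Highest Hurwicz score = 327.5 → Option 6.

Option 6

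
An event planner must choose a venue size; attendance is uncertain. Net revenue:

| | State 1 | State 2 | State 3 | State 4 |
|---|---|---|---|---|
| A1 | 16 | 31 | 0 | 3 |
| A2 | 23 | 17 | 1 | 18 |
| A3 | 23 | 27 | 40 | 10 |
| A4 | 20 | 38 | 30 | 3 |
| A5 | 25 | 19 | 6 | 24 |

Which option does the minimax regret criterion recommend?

Column bests: State 1=25, State 2=38, State 3=40, State 4=24.
A1 regrets: 9, 7, 40, 21 → max 40
A2 regrets: 2, 21, 39, 6 → max 39
A3 regrets: 2, 11, 0, 14 → max 14
A4 regrets: 5, 0, 10, 21 → max 21
A5 regrets: 0, 19, 34, 0 → max 34
Smallest max regret = 14 → A3.

A3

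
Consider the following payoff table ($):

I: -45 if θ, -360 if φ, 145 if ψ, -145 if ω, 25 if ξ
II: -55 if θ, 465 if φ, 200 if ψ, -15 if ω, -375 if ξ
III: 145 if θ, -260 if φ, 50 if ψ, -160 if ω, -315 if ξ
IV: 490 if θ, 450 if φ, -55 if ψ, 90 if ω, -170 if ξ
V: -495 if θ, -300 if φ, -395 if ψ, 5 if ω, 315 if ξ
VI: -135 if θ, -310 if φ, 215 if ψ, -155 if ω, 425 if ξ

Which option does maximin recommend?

IV

Row minima: I=-360, II=-375, III=-315, IV=-170, V=-495, VI=-310
Best worst-case = -170 → IV.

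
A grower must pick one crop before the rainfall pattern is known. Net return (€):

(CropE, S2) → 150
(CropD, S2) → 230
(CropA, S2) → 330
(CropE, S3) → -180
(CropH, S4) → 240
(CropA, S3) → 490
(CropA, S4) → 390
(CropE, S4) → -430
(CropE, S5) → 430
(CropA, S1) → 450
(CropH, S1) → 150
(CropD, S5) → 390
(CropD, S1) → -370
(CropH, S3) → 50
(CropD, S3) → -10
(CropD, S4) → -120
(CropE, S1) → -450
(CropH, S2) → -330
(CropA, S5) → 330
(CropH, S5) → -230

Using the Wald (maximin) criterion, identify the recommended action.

Row minima: CropA=330, CropD=-370, CropE=-450, CropH=-330
Best worst-case = 330 → CropA.

CropA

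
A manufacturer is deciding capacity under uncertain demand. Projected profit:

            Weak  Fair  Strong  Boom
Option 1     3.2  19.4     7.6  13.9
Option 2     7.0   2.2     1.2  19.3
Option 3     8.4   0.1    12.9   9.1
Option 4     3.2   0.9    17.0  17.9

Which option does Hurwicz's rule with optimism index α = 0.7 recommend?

Option 1

Option 1: 0.7·19.4 + 0.3·3.2 = 14.54
Option 2: 0.7·19.3 + 0.3·1.2 = 13.87
Option 3: 0.7·12.9 + 0.3·0.1 = 9.06
Option 4: 0.7·17.9 + 0.3·0.9 = 12.8
Highest Hurwicz score = 14.54 → Option 1.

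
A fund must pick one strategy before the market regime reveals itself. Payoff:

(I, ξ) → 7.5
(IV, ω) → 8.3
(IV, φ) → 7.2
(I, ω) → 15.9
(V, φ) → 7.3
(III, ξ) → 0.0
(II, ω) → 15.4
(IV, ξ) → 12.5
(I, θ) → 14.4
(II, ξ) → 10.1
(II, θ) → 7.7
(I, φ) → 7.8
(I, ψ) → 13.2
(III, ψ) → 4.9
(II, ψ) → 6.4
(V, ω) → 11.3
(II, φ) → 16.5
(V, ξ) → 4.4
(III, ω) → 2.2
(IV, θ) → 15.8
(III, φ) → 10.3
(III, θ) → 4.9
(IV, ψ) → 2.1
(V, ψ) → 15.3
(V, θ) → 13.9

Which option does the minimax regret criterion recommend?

Column bests: θ=15.8, φ=16.5, ψ=15.3, ω=15.9, ξ=12.5.
I regrets: 1.4, 8.7, 2.1, 0.0, 5.0 → max 8.7
II regrets: 8.1, 0.0, 8.9, 0.5, 2.4 → max 8.9
III regrets: 10.9, 6.2, 10.4, 13.7, 12.5 → max 13.7
IV regrets: 0.0, 9.3, 13.2, 7.6, 0.0 → max 13.2
V regrets: 1.9, 9.2, 0.0, 4.6, 8.1 → max 9.2
Smallest max regret = 8.7 → I.

I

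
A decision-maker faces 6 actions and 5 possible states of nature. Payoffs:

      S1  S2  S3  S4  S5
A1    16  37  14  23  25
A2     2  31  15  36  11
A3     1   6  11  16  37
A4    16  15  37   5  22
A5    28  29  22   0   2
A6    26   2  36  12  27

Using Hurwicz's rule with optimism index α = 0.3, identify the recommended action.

A1: 0.3·37 + 0.7·14 = 20.9
A2: 0.3·36 + 0.7·2 = 12.2
A3: 0.3·37 + 0.7·1 = 11.8
A4: 0.3·37 + 0.7·5 = 14.6
A5: 0.3·29 + 0.7·0 = 8.7
A6: 0.3·36 + 0.7·2 = 12.2
Highest Hurwicz score = 20.9 → A1.

A1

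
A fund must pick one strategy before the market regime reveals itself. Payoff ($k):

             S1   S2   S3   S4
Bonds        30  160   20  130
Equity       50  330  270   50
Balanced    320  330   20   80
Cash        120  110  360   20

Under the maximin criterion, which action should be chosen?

Row minima: Bonds=20, Equity=50, Balanced=20, Cash=20
Best worst-case = 50 → Equity.

Equity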